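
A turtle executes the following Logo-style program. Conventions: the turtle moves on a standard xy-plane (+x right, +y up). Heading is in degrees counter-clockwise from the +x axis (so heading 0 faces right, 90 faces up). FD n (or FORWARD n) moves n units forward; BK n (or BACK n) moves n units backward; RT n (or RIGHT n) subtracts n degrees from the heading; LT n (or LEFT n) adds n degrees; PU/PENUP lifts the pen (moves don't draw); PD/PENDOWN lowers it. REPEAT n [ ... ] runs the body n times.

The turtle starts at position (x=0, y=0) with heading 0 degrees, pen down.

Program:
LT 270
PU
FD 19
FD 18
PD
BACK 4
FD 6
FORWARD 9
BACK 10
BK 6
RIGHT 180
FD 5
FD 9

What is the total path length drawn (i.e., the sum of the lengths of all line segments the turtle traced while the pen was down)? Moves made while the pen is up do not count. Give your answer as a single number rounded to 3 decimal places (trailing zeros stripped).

Executing turtle program step by step:
Start: pos=(0,0), heading=0, pen down
LT 270: heading 0 -> 270
PU: pen up
FD 19: (0,0) -> (0,-19) [heading=270, move]
FD 18: (0,-19) -> (0,-37) [heading=270, move]
PD: pen down
BK 4: (0,-37) -> (0,-33) [heading=270, draw]
FD 6: (0,-33) -> (0,-39) [heading=270, draw]
FD 9: (0,-39) -> (0,-48) [heading=270, draw]
BK 10: (0,-48) -> (0,-38) [heading=270, draw]
BK 6: (0,-38) -> (0,-32) [heading=270, draw]
RT 180: heading 270 -> 90
FD 5: (0,-32) -> (0,-27) [heading=90, draw]
FD 9: (0,-27) -> (0,-18) [heading=90, draw]
Final: pos=(0,-18), heading=90, 7 segment(s) drawn

Segment lengths:
  seg 1: (0,-37) -> (0,-33), length = 4
  seg 2: (0,-33) -> (0,-39), length = 6
  seg 3: (0,-39) -> (0,-48), length = 9
  seg 4: (0,-48) -> (0,-38), length = 10
  seg 5: (0,-38) -> (0,-32), length = 6
  seg 6: (0,-32) -> (0,-27), length = 5
  seg 7: (0,-27) -> (0,-18), length = 9
Total = 49

Answer: 49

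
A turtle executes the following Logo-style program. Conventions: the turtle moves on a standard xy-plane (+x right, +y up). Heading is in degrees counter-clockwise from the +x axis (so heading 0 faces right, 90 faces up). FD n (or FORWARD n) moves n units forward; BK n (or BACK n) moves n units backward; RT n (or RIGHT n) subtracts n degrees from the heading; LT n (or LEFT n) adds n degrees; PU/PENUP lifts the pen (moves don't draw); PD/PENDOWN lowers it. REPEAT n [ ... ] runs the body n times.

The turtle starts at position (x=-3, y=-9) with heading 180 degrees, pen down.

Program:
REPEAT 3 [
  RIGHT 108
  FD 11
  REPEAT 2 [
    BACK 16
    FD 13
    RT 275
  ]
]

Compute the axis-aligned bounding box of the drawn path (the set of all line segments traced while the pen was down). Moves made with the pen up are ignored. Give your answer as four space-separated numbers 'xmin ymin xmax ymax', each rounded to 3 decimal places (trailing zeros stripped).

Answer: -11.735 -13.755 14.2 18.58

Derivation:
Executing turtle program step by step:
Start: pos=(-3,-9), heading=180, pen down
REPEAT 3 [
  -- iteration 1/3 --
  RT 108: heading 180 -> 72
  FD 11: (-3,-9) -> (0.399,1.462) [heading=72, draw]
  REPEAT 2 [
    -- iteration 1/2 --
    BK 16: (0.399,1.462) -> (-4.545,-13.755) [heading=72, draw]
    FD 13: (-4.545,-13.755) -> (-0.528,-1.392) [heading=72, draw]
    RT 275: heading 72 -> 157
    -- iteration 2/2 --
    BK 16: (-0.528,-1.392) -> (14.2,-7.643) [heading=157, draw]
    FD 13: (14.2,-7.643) -> (2.234,-2.564) [heading=157, draw]
    RT 275: heading 157 -> 242
  ]
  -- iteration 2/3 --
  RT 108: heading 242 -> 134
  FD 11: (2.234,-2.564) -> (-5.408,5.349) [heading=134, draw]
  REPEAT 2 [
    -- iteration 1/2 --
    BK 16: (-5.408,5.349) -> (5.707,-6.16) [heading=134, draw]
    FD 13: (5.707,-6.16) -> (-3.324,3.191) [heading=134, draw]
    RT 275: heading 134 -> 219
    -- iteration 2/2 --
    BK 16: (-3.324,3.191) -> (9.111,13.26) [heading=219, draw]
    FD 13: (9.111,13.26) -> (-0.992,5.079) [heading=219, draw]
    RT 275: heading 219 -> 304
  ]
  -- iteration 3/3 --
  RT 108: heading 304 -> 196
  FD 11: (-0.992,5.079) -> (-11.566,2.047) [heading=196, draw]
  REPEAT 2 [
    -- iteration 1/2 --
    BK 16: (-11.566,2.047) -> (3.814,6.457) [heading=196, draw]
    FD 13: (3.814,6.457) -> (-8.682,2.874) [heading=196, draw]
    RT 275: heading 196 -> 281
    -- iteration 2/2 --
    BK 16: (-8.682,2.874) -> (-11.735,18.58) [heading=281, draw]
    FD 13: (-11.735,18.58) -> (-9.255,5.819) [heading=281, draw]
    RT 275: heading 281 -> 6
  ]
]
Final: pos=(-9.255,5.819), heading=6, 15 segment(s) drawn

Segment endpoints: x in {-11.735, -11.566, -9.255, -8.682, -5.408, -4.545, -3.324, -3, -0.992, -0.528, 0.399, 2.234, 3.814, 5.707, 9.111, 14.2}, y in {-13.755, -9, -7.643, -6.16, -2.564, -1.392, 1.462, 2.047, 2.874, 3.191, 5.079, 5.349, 5.819, 6.457, 13.26, 18.58}
xmin=-11.735, ymin=-13.755, xmax=14.2, ymax=18.58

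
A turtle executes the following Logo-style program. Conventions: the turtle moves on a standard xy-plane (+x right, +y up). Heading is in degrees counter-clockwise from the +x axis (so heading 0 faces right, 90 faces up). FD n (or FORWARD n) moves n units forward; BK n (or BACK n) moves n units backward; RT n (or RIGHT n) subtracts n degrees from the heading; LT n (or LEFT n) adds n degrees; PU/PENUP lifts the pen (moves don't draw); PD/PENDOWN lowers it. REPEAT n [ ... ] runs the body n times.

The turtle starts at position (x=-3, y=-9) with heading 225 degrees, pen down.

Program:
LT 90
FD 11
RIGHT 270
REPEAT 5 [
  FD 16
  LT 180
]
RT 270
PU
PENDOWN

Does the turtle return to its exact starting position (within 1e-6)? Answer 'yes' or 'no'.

Answer: no

Derivation:
Executing turtle program step by step:
Start: pos=(-3,-9), heading=225, pen down
LT 90: heading 225 -> 315
FD 11: (-3,-9) -> (4.778,-16.778) [heading=315, draw]
RT 270: heading 315 -> 45
REPEAT 5 [
  -- iteration 1/5 --
  FD 16: (4.778,-16.778) -> (16.092,-5.464) [heading=45, draw]
  LT 180: heading 45 -> 225
  -- iteration 2/5 --
  FD 16: (16.092,-5.464) -> (4.778,-16.778) [heading=225, draw]
  LT 180: heading 225 -> 45
  -- iteration 3/5 --
  FD 16: (4.778,-16.778) -> (16.092,-5.464) [heading=45, draw]
  LT 180: heading 45 -> 225
  -- iteration 4/5 --
  FD 16: (16.092,-5.464) -> (4.778,-16.778) [heading=225, draw]
  LT 180: heading 225 -> 45
  -- iteration 5/5 --
  FD 16: (4.778,-16.778) -> (16.092,-5.464) [heading=45, draw]
  LT 180: heading 45 -> 225
]
RT 270: heading 225 -> 315
PU: pen up
PD: pen down
Final: pos=(16.092,-5.464), heading=315, 6 segment(s) drawn

Start position: (-3, -9)
Final position: (16.092, -5.464)
Distance = 19.416; >= 1e-6 -> NOT closed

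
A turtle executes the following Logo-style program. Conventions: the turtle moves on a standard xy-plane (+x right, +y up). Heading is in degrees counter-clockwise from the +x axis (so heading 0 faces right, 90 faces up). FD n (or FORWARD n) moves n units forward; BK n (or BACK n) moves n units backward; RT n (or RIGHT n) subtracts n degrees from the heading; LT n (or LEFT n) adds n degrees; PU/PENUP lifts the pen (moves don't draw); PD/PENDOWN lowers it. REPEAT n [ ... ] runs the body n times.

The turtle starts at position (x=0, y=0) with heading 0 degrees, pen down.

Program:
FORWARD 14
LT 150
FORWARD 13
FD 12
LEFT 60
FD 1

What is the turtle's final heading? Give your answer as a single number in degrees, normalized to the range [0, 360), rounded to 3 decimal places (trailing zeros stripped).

Executing turtle program step by step:
Start: pos=(0,0), heading=0, pen down
FD 14: (0,0) -> (14,0) [heading=0, draw]
LT 150: heading 0 -> 150
FD 13: (14,0) -> (2.742,6.5) [heading=150, draw]
FD 12: (2.742,6.5) -> (-7.651,12.5) [heading=150, draw]
LT 60: heading 150 -> 210
FD 1: (-7.651,12.5) -> (-8.517,12) [heading=210, draw]
Final: pos=(-8.517,12), heading=210, 4 segment(s) drawn

Answer: 210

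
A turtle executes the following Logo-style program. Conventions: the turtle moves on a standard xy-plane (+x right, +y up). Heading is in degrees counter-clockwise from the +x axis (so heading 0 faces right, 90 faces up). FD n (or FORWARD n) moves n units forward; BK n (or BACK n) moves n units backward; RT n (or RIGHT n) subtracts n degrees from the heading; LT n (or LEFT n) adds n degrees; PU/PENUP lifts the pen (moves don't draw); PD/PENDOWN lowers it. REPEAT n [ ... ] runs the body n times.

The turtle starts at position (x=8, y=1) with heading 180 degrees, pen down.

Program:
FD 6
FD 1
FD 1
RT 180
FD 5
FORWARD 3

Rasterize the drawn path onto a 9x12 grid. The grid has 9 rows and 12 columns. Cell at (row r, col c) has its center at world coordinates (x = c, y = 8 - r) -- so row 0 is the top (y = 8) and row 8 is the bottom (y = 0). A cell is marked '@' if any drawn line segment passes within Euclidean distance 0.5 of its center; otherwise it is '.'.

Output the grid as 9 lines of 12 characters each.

Segment 0: (8,1) -> (2,1)
Segment 1: (2,1) -> (1,1)
Segment 2: (1,1) -> (0,1)
Segment 3: (0,1) -> (5,1)
Segment 4: (5,1) -> (8,1)

Answer: ............
............
............
............
............
............
............
@@@@@@@@@...
............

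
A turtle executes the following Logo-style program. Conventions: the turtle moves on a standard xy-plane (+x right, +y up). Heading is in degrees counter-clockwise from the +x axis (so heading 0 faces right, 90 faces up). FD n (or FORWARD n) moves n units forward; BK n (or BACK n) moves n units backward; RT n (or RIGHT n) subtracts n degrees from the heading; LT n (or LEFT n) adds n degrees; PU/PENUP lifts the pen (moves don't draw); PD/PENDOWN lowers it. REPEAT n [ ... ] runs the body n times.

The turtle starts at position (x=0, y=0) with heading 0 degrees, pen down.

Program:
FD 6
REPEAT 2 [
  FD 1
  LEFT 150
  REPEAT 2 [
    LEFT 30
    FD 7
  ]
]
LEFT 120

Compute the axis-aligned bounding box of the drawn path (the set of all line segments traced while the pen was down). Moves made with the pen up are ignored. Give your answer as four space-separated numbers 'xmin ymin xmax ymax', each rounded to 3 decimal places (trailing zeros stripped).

Answer: -6.928 -4 7 5.562

Derivation:
Executing turtle program step by step:
Start: pos=(0,0), heading=0, pen down
FD 6: (0,0) -> (6,0) [heading=0, draw]
REPEAT 2 [
  -- iteration 1/2 --
  FD 1: (6,0) -> (7,0) [heading=0, draw]
  LT 150: heading 0 -> 150
  REPEAT 2 [
    -- iteration 1/2 --
    LT 30: heading 150 -> 180
    FD 7: (7,0) -> (0,0) [heading=180, draw]
    -- iteration 2/2 --
    LT 30: heading 180 -> 210
    FD 7: (0,0) -> (-6.062,-3.5) [heading=210, draw]
  ]
  -- iteration 2/2 --
  FD 1: (-6.062,-3.5) -> (-6.928,-4) [heading=210, draw]
  LT 150: heading 210 -> 0
  REPEAT 2 [
    -- iteration 1/2 --
    LT 30: heading 0 -> 30
    FD 7: (-6.928,-4) -> (-0.866,-0.5) [heading=30, draw]
    -- iteration 2/2 --
    LT 30: heading 30 -> 60
    FD 7: (-0.866,-0.5) -> (2.634,5.562) [heading=60, draw]
  ]
]
LT 120: heading 60 -> 180
Final: pos=(2.634,5.562), heading=180, 7 segment(s) drawn

Segment endpoints: x in {-6.928, -6.062, -0.866, 0, 2.634, 6, 7}, y in {-4, -3.5, -0.5, 0, 0, 5.562}
xmin=-6.928, ymin=-4, xmax=7, ymax=5.562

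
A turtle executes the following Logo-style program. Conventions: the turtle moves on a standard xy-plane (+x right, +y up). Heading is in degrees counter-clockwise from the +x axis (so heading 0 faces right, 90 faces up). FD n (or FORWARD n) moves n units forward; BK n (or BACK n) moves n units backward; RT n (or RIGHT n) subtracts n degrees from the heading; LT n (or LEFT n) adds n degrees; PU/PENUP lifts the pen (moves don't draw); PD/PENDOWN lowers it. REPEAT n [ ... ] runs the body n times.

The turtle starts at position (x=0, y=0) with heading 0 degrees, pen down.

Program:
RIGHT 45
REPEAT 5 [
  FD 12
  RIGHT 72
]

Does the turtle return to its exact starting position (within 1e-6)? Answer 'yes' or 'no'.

Answer: yes

Derivation:
Executing turtle program step by step:
Start: pos=(0,0), heading=0, pen down
RT 45: heading 0 -> 315
REPEAT 5 [
  -- iteration 1/5 --
  FD 12: (0,0) -> (8.485,-8.485) [heading=315, draw]
  RT 72: heading 315 -> 243
  -- iteration 2/5 --
  FD 12: (8.485,-8.485) -> (3.037,-19.177) [heading=243, draw]
  RT 72: heading 243 -> 171
  -- iteration 3/5 --
  FD 12: (3.037,-19.177) -> (-8.815,-17.3) [heading=171, draw]
  RT 72: heading 171 -> 99
  -- iteration 4/5 --
  FD 12: (-8.815,-17.3) -> (-10.692,-5.448) [heading=99, draw]
  RT 72: heading 99 -> 27
  -- iteration 5/5 --
  FD 12: (-10.692,-5.448) -> (0,0) [heading=27, draw]
  RT 72: heading 27 -> 315
]
Final: pos=(0,0), heading=315, 5 segment(s) drawn

Start position: (0, 0)
Final position: (0, 0)
Distance = 0; < 1e-6 -> CLOSED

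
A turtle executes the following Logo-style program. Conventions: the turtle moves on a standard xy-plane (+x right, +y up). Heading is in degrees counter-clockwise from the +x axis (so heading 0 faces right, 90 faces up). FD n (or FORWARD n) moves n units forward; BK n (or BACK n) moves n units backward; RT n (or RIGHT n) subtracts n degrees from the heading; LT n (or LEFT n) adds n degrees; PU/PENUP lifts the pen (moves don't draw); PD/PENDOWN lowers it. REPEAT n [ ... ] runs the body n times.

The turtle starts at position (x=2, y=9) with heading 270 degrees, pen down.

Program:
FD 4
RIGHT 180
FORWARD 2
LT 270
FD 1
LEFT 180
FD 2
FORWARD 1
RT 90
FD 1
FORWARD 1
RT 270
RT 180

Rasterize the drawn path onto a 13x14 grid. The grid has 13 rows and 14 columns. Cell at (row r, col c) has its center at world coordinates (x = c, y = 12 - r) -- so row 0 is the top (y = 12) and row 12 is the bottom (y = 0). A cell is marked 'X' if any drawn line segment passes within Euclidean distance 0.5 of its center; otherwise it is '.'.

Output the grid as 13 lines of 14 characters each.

Segment 0: (2,9) -> (2,5)
Segment 1: (2,5) -> (2,7)
Segment 2: (2,7) -> (3,7)
Segment 3: (3,7) -> (1,7)
Segment 4: (1,7) -> (-0,7)
Segment 5: (-0,7) -> (-0,8)
Segment 6: (-0,8) -> (0,9)

Answer: ..............
..............
..............
X.X...........
X.X...........
XXXX..........
..X...........
..X...........
..............
..............
..............
..............
..............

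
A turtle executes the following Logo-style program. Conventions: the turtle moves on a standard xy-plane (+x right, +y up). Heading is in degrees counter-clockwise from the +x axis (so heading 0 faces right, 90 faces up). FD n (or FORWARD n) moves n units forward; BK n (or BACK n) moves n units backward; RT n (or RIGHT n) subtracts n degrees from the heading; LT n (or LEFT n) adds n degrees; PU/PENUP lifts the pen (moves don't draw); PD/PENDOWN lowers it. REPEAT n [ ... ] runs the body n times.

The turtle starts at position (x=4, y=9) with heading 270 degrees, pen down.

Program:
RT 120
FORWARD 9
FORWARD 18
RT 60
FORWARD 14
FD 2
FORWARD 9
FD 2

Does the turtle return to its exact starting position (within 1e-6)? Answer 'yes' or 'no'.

Answer: no

Derivation:
Executing turtle program step by step:
Start: pos=(4,9), heading=270, pen down
RT 120: heading 270 -> 150
FD 9: (4,9) -> (-3.794,13.5) [heading=150, draw]
FD 18: (-3.794,13.5) -> (-19.383,22.5) [heading=150, draw]
RT 60: heading 150 -> 90
FD 14: (-19.383,22.5) -> (-19.383,36.5) [heading=90, draw]
FD 2: (-19.383,36.5) -> (-19.383,38.5) [heading=90, draw]
FD 9: (-19.383,38.5) -> (-19.383,47.5) [heading=90, draw]
FD 2: (-19.383,47.5) -> (-19.383,49.5) [heading=90, draw]
Final: pos=(-19.383,49.5), heading=90, 6 segment(s) drawn

Start position: (4, 9)
Final position: (-19.383, 49.5)
Distance = 46.765; >= 1e-6 -> NOT closed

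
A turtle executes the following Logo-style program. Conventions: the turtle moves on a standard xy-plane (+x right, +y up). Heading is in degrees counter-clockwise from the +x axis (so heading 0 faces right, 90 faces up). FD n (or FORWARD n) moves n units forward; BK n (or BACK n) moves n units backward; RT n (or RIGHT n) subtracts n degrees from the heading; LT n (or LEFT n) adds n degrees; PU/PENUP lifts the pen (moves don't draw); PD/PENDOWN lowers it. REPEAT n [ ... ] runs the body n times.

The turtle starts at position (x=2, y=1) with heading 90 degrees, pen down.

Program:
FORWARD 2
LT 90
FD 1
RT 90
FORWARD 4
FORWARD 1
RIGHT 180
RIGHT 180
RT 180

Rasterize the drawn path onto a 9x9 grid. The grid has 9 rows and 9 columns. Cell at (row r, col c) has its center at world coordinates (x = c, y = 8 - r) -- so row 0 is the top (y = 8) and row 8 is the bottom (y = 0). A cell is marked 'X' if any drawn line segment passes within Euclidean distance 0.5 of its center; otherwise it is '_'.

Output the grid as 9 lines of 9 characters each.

Answer: _X_______
_X_______
_X_______
_X_______
_X_______
_XX______
__X______
__X______
_________

Derivation:
Segment 0: (2,1) -> (2,3)
Segment 1: (2,3) -> (1,3)
Segment 2: (1,3) -> (1,7)
Segment 3: (1,7) -> (1,8)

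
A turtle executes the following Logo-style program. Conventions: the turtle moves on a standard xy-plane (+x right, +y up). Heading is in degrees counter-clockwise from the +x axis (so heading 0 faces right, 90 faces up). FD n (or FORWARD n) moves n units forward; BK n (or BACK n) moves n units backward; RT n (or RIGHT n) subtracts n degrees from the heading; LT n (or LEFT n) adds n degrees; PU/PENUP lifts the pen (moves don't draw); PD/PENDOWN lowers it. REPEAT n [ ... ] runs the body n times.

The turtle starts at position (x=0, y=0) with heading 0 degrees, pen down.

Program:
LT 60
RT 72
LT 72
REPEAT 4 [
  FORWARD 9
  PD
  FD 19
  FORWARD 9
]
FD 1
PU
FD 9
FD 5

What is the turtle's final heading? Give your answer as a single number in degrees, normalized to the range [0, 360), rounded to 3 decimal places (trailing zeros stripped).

Executing turtle program step by step:
Start: pos=(0,0), heading=0, pen down
LT 60: heading 0 -> 60
RT 72: heading 60 -> 348
LT 72: heading 348 -> 60
REPEAT 4 [
  -- iteration 1/4 --
  FD 9: (0,0) -> (4.5,7.794) [heading=60, draw]
  PD: pen down
  FD 19: (4.5,7.794) -> (14,24.249) [heading=60, draw]
  FD 9: (14,24.249) -> (18.5,32.043) [heading=60, draw]
  -- iteration 2/4 --
  FD 9: (18.5,32.043) -> (23,39.837) [heading=60, draw]
  PD: pen down
  FD 19: (23,39.837) -> (32.5,56.292) [heading=60, draw]
  FD 9: (32.5,56.292) -> (37,64.086) [heading=60, draw]
  -- iteration 3/4 --
  FD 9: (37,64.086) -> (41.5,71.88) [heading=60, draw]
  PD: pen down
  FD 19: (41.5,71.88) -> (51,88.335) [heading=60, draw]
  FD 9: (51,88.335) -> (55.5,96.129) [heading=60, draw]
  -- iteration 4/4 --
  FD 9: (55.5,96.129) -> (60,103.923) [heading=60, draw]
  PD: pen down
  FD 19: (60,103.923) -> (69.5,120.378) [heading=60, draw]
  FD 9: (69.5,120.378) -> (74,128.172) [heading=60, draw]
]
FD 1: (74,128.172) -> (74.5,129.038) [heading=60, draw]
PU: pen up
FD 9: (74.5,129.038) -> (79,136.832) [heading=60, move]
FD 5: (79,136.832) -> (81.5,141.162) [heading=60, move]
Final: pos=(81.5,141.162), heading=60, 13 segment(s) drawn

Answer: 60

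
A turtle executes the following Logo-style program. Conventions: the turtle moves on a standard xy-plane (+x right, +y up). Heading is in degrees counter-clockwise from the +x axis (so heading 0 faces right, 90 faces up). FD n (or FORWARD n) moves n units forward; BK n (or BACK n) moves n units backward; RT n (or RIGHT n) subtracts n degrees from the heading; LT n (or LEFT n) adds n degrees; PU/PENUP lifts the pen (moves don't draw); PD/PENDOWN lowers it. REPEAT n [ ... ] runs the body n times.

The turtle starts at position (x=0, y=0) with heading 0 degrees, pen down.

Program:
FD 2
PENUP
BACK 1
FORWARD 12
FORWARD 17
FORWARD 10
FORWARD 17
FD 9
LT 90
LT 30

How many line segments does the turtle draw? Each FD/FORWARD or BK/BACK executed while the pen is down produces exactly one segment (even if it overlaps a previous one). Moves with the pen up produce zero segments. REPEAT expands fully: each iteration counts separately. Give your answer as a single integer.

Executing turtle program step by step:
Start: pos=(0,0), heading=0, pen down
FD 2: (0,0) -> (2,0) [heading=0, draw]
PU: pen up
BK 1: (2,0) -> (1,0) [heading=0, move]
FD 12: (1,0) -> (13,0) [heading=0, move]
FD 17: (13,0) -> (30,0) [heading=0, move]
FD 10: (30,0) -> (40,0) [heading=0, move]
FD 17: (40,0) -> (57,0) [heading=0, move]
FD 9: (57,0) -> (66,0) [heading=0, move]
LT 90: heading 0 -> 90
LT 30: heading 90 -> 120
Final: pos=(66,0), heading=120, 1 segment(s) drawn
Segments drawn: 1

Answer: 1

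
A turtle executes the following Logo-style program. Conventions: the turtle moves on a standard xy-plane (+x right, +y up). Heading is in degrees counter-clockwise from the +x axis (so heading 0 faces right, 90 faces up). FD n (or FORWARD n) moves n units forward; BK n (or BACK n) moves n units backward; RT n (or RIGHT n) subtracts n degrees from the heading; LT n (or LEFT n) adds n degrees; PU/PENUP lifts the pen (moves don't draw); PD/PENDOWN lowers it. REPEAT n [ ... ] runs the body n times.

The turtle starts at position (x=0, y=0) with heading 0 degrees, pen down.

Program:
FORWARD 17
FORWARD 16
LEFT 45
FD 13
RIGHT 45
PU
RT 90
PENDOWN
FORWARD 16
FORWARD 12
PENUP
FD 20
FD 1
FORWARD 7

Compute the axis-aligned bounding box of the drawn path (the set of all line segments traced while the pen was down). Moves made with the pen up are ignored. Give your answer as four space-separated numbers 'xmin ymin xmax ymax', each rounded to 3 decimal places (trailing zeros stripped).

Executing turtle program step by step:
Start: pos=(0,0), heading=0, pen down
FD 17: (0,0) -> (17,0) [heading=0, draw]
FD 16: (17,0) -> (33,0) [heading=0, draw]
LT 45: heading 0 -> 45
FD 13: (33,0) -> (42.192,9.192) [heading=45, draw]
RT 45: heading 45 -> 0
PU: pen up
RT 90: heading 0 -> 270
PD: pen down
FD 16: (42.192,9.192) -> (42.192,-6.808) [heading=270, draw]
FD 12: (42.192,-6.808) -> (42.192,-18.808) [heading=270, draw]
PU: pen up
FD 20: (42.192,-18.808) -> (42.192,-38.808) [heading=270, move]
FD 1: (42.192,-38.808) -> (42.192,-39.808) [heading=270, move]
FD 7: (42.192,-39.808) -> (42.192,-46.808) [heading=270, move]
Final: pos=(42.192,-46.808), heading=270, 5 segment(s) drawn

Segment endpoints: x in {0, 17, 33, 42.192}, y in {-18.808, -6.808, 0, 9.192}
xmin=0, ymin=-18.808, xmax=42.192, ymax=9.192

Answer: 0 -18.808 42.192 9.192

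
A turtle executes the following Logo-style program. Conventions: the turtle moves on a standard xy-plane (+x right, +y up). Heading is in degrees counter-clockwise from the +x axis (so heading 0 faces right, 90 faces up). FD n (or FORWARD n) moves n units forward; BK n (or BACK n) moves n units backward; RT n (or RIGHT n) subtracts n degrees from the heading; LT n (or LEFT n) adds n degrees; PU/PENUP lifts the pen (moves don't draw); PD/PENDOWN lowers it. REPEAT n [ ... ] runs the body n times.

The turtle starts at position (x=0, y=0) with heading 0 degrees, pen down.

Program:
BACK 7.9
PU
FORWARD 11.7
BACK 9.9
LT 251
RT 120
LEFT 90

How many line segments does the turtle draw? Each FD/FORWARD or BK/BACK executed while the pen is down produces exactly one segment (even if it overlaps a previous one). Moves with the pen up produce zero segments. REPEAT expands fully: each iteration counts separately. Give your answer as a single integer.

Executing turtle program step by step:
Start: pos=(0,0), heading=0, pen down
BK 7.9: (0,0) -> (-7.9,0) [heading=0, draw]
PU: pen up
FD 11.7: (-7.9,0) -> (3.8,0) [heading=0, move]
BK 9.9: (3.8,0) -> (-6.1,0) [heading=0, move]
LT 251: heading 0 -> 251
RT 120: heading 251 -> 131
LT 90: heading 131 -> 221
Final: pos=(-6.1,0), heading=221, 1 segment(s) drawn
Segments drawn: 1

Answer: 1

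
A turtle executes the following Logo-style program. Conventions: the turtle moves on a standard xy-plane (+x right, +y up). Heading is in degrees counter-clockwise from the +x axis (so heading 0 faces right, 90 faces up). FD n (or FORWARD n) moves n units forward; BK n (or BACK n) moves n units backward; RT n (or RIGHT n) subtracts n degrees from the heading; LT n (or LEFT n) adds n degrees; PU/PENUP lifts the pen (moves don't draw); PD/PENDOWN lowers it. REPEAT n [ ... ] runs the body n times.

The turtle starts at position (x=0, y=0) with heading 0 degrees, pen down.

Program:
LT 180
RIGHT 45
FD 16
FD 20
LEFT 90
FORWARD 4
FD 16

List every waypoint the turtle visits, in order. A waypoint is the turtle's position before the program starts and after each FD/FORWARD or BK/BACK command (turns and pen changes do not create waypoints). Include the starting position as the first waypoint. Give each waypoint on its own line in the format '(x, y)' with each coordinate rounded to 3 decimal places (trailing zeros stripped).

Executing turtle program step by step:
Start: pos=(0,0), heading=0, pen down
LT 180: heading 0 -> 180
RT 45: heading 180 -> 135
FD 16: (0,0) -> (-11.314,11.314) [heading=135, draw]
FD 20: (-11.314,11.314) -> (-25.456,25.456) [heading=135, draw]
LT 90: heading 135 -> 225
FD 4: (-25.456,25.456) -> (-28.284,22.627) [heading=225, draw]
FD 16: (-28.284,22.627) -> (-39.598,11.314) [heading=225, draw]
Final: pos=(-39.598,11.314), heading=225, 4 segment(s) drawn
Waypoints (5 total):
(0, 0)
(-11.314, 11.314)
(-25.456, 25.456)
(-28.284, 22.627)
(-39.598, 11.314)

Answer: (0, 0)
(-11.314, 11.314)
(-25.456, 25.456)
(-28.284, 22.627)
(-39.598, 11.314)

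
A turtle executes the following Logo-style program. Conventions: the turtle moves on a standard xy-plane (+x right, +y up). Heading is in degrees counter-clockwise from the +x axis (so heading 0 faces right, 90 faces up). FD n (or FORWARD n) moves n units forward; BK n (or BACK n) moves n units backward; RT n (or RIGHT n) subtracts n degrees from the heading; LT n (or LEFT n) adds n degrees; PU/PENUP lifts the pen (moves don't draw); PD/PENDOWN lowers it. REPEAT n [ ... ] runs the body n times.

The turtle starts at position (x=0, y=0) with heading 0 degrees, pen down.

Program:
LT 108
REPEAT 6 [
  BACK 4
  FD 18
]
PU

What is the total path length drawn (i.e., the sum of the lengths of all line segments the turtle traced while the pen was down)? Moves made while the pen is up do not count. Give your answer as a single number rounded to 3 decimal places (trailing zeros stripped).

Answer: 132

Derivation:
Executing turtle program step by step:
Start: pos=(0,0), heading=0, pen down
LT 108: heading 0 -> 108
REPEAT 6 [
  -- iteration 1/6 --
  BK 4: (0,0) -> (1.236,-3.804) [heading=108, draw]
  FD 18: (1.236,-3.804) -> (-4.326,13.315) [heading=108, draw]
  -- iteration 2/6 --
  BK 4: (-4.326,13.315) -> (-3.09,9.511) [heading=108, draw]
  FD 18: (-3.09,9.511) -> (-8.652,26.63) [heading=108, draw]
  -- iteration 3/6 --
  BK 4: (-8.652,26.63) -> (-7.416,22.825) [heading=108, draw]
  FD 18: (-7.416,22.825) -> (-12.979,39.944) [heading=108, draw]
  -- iteration 4/6 --
  BK 4: (-12.979,39.944) -> (-11.743,36.14) [heading=108, draw]
  FD 18: (-11.743,36.14) -> (-17.305,53.259) [heading=108, draw]
  -- iteration 5/6 --
  BK 4: (-17.305,53.259) -> (-16.069,49.455) [heading=108, draw]
  FD 18: (-16.069,49.455) -> (-21.631,66.574) [heading=108, draw]
  -- iteration 6/6 --
  BK 4: (-21.631,66.574) -> (-20.395,62.77) [heading=108, draw]
  FD 18: (-20.395,62.77) -> (-25.957,79.889) [heading=108, draw]
]
PU: pen up
Final: pos=(-25.957,79.889), heading=108, 12 segment(s) drawn

Segment lengths:
  seg 1: (0,0) -> (1.236,-3.804), length = 4
  seg 2: (1.236,-3.804) -> (-4.326,13.315), length = 18
  seg 3: (-4.326,13.315) -> (-3.09,9.511), length = 4
  seg 4: (-3.09,9.511) -> (-8.652,26.63), length = 18
  seg 5: (-8.652,26.63) -> (-7.416,22.825), length = 4
  seg 6: (-7.416,22.825) -> (-12.979,39.944), length = 18
  seg 7: (-12.979,39.944) -> (-11.743,36.14), length = 4
  seg 8: (-11.743,36.14) -> (-17.305,53.259), length = 18
  seg 9: (-17.305,53.259) -> (-16.069,49.455), length = 4
  seg 10: (-16.069,49.455) -> (-21.631,66.574), length = 18
  seg 11: (-21.631,66.574) -> (-20.395,62.77), length = 4
  seg 12: (-20.395,62.77) -> (-25.957,79.889), length = 18
Total = 132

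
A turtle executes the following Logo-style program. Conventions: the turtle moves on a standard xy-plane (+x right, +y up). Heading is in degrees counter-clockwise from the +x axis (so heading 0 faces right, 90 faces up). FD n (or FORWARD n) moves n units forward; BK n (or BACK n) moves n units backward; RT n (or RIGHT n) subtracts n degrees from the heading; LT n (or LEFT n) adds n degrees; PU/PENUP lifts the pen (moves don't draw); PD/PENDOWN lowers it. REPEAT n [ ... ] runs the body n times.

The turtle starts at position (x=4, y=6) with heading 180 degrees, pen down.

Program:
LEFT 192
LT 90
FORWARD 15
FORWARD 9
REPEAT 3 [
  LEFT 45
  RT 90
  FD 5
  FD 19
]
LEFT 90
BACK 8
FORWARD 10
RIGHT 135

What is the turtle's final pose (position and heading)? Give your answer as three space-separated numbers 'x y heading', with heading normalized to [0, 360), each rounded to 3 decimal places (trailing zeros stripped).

Executing turtle program step by step:
Start: pos=(4,6), heading=180, pen down
LT 192: heading 180 -> 12
LT 90: heading 12 -> 102
FD 15: (4,6) -> (0.881,20.672) [heading=102, draw]
FD 9: (0.881,20.672) -> (-0.99,29.476) [heading=102, draw]
REPEAT 3 [
  -- iteration 1/3 --
  LT 45: heading 102 -> 147
  RT 90: heading 147 -> 57
  FD 5: (-0.99,29.476) -> (1.733,33.669) [heading=57, draw]
  FD 19: (1.733,33.669) -> (12.081,49.604) [heading=57, draw]
  -- iteration 2/3 --
  LT 45: heading 57 -> 102
  RT 90: heading 102 -> 12
  FD 5: (12.081,49.604) -> (16.972,50.643) [heading=12, draw]
  FD 19: (16.972,50.643) -> (35.557,54.594) [heading=12, draw]
  -- iteration 3/3 --
  LT 45: heading 12 -> 57
  RT 90: heading 57 -> 327
  FD 5: (35.557,54.594) -> (39.75,51.87) [heading=327, draw]
  FD 19: (39.75,51.87) -> (55.685,41.522) [heading=327, draw]
]
LT 90: heading 327 -> 57
BK 8: (55.685,41.522) -> (51.328,34.813) [heading=57, draw]
FD 10: (51.328,34.813) -> (56.774,43.2) [heading=57, draw]
RT 135: heading 57 -> 282
Final: pos=(56.774,43.2), heading=282, 10 segment(s) drawn

Answer: 56.774 43.2 282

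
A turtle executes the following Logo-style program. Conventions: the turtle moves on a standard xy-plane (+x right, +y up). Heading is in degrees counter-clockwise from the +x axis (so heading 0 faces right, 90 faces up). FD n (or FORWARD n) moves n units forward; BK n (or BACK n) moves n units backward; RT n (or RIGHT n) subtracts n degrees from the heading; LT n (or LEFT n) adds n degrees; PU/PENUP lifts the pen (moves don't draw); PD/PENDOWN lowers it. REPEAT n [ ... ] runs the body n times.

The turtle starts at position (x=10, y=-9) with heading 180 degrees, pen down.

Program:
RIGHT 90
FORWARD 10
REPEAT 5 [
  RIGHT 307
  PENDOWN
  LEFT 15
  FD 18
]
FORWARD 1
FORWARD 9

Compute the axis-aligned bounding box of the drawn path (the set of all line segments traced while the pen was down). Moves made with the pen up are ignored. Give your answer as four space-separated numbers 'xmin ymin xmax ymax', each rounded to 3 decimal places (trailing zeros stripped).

Executing turtle program step by step:
Start: pos=(10,-9), heading=180, pen down
RT 90: heading 180 -> 90
FD 10: (10,-9) -> (10,1) [heading=90, draw]
REPEAT 5 [
  -- iteration 1/5 --
  RT 307: heading 90 -> 143
  PD: pen down
  LT 15: heading 143 -> 158
  FD 18: (10,1) -> (-6.689,7.743) [heading=158, draw]
  -- iteration 2/5 --
  RT 307: heading 158 -> 211
  PD: pen down
  LT 15: heading 211 -> 226
  FD 18: (-6.689,7.743) -> (-19.193,-5.205) [heading=226, draw]
  -- iteration 3/5 --
  RT 307: heading 226 -> 279
  PD: pen down
  LT 15: heading 279 -> 294
  FD 18: (-19.193,-5.205) -> (-11.872,-21.649) [heading=294, draw]
  -- iteration 4/5 --
  RT 307: heading 294 -> 347
  PD: pen down
  LT 15: heading 347 -> 2
  FD 18: (-11.872,-21.649) -> (6.117,-21.021) [heading=2, draw]
  -- iteration 5/5 --
  RT 307: heading 2 -> 55
  PD: pen down
  LT 15: heading 55 -> 70
  FD 18: (6.117,-21.021) -> (12.273,-4.106) [heading=70, draw]
]
FD 1: (12.273,-4.106) -> (12.616,-3.167) [heading=70, draw]
FD 9: (12.616,-3.167) -> (15.694,5.291) [heading=70, draw]
Final: pos=(15.694,5.291), heading=70, 8 segment(s) drawn

Segment endpoints: x in {-19.193, -11.872, -6.689, 6.117, 10, 12.273, 12.616, 15.694}, y in {-21.649, -21.021, -9, -5.205, -4.106, -3.167, 1, 5.291, 7.743}
xmin=-19.193, ymin=-21.649, xmax=15.694, ymax=7.743

Answer: -19.193 -21.649 15.694 7.743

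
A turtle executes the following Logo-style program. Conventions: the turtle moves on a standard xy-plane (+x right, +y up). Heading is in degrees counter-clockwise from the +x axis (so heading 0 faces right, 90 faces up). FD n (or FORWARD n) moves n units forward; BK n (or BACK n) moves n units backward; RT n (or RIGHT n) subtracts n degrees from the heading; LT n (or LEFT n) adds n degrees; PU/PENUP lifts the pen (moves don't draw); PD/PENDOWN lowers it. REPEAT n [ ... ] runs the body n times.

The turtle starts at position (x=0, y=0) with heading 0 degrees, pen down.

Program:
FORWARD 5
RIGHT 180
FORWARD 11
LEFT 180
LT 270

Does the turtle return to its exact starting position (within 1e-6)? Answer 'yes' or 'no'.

Answer: no

Derivation:
Executing turtle program step by step:
Start: pos=(0,0), heading=0, pen down
FD 5: (0,0) -> (5,0) [heading=0, draw]
RT 180: heading 0 -> 180
FD 11: (5,0) -> (-6,0) [heading=180, draw]
LT 180: heading 180 -> 0
LT 270: heading 0 -> 270
Final: pos=(-6,0), heading=270, 2 segment(s) drawn

Start position: (0, 0)
Final position: (-6, 0)
Distance = 6; >= 1e-6 -> NOT closed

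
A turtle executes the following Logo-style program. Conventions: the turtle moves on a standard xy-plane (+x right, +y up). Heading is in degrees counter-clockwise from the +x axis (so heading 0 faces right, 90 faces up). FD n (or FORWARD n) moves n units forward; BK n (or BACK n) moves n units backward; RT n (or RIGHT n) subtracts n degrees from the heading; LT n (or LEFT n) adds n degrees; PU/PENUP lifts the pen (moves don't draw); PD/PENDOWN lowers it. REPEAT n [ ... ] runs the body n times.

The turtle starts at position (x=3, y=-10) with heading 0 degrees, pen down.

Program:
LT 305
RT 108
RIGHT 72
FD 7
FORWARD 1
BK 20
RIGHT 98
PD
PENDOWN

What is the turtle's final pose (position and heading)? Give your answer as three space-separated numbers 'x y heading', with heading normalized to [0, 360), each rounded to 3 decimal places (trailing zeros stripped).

Executing turtle program step by step:
Start: pos=(3,-10), heading=0, pen down
LT 305: heading 0 -> 305
RT 108: heading 305 -> 197
RT 72: heading 197 -> 125
FD 7: (3,-10) -> (-1.015,-4.266) [heading=125, draw]
FD 1: (-1.015,-4.266) -> (-1.589,-3.447) [heading=125, draw]
BK 20: (-1.589,-3.447) -> (9.883,-19.83) [heading=125, draw]
RT 98: heading 125 -> 27
PD: pen down
PD: pen down
Final: pos=(9.883,-19.83), heading=27, 3 segment(s) drawn

Answer: 9.883 -19.83 27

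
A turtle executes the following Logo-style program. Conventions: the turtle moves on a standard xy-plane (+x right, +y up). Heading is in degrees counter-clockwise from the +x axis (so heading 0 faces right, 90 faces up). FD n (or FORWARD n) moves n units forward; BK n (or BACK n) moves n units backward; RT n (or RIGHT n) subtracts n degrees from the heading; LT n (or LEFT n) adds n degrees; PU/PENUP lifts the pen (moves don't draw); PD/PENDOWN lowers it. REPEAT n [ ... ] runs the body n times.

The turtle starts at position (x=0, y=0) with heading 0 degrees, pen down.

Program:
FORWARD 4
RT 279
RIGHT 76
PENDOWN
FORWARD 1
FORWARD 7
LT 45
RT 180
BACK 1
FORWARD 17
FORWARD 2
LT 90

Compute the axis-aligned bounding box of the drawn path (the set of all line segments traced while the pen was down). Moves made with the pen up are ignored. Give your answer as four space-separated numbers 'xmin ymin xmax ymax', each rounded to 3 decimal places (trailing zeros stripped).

Answer: 0 -13.092 12.612 1.463

Derivation:
Executing turtle program step by step:
Start: pos=(0,0), heading=0, pen down
FD 4: (0,0) -> (4,0) [heading=0, draw]
RT 279: heading 0 -> 81
RT 76: heading 81 -> 5
PD: pen down
FD 1: (4,0) -> (4.996,0.087) [heading=5, draw]
FD 7: (4.996,0.087) -> (11.97,0.697) [heading=5, draw]
LT 45: heading 5 -> 50
RT 180: heading 50 -> 230
BK 1: (11.97,0.697) -> (12.612,1.463) [heading=230, draw]
FD 17: (12.612,1.463) -> (1.685,-11.559) [heading=230, draw]
FD 2: (1.685,-11.559) -> (0.399,-13.092) [heading=230, draw]
LT 90: heading 230 -> 320
Final: pos=(0.399,-13.092), heading=320, 6 segment(s) drawn

Segment endpoints: x in {0, 0.399, 1.685, 4, 4.996, 11.97, 12.612}, y in {-13.092, -11.559, 0, 0.087, 0.697, 1.463}
xmin=0, ymin=-13.092, xmax=12.612, ymax=1.463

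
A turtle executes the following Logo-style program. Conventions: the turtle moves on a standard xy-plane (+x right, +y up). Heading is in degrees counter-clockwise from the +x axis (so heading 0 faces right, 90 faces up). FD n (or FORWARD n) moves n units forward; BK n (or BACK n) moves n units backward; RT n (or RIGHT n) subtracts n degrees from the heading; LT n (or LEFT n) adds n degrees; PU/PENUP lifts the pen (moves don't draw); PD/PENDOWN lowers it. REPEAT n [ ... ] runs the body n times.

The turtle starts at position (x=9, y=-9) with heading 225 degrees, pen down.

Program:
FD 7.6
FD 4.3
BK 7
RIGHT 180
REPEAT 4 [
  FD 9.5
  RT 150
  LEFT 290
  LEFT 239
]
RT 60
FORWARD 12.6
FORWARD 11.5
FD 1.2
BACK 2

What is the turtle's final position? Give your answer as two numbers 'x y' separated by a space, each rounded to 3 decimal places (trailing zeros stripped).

Executing turtle program step by step:
Start: pos=(9,-9), heading=225, pen down
FD 7.6: (9,-9) -> (3.626,-14.374) [heading=225, draw]
FD 4.3: (3.626,-14.374) -> (0.585,-17.415) [heading=225, draw]
BK 7: (0.585,-17.415) -> (5.535,-12.465) [heading=225, draw]
RT 180: heading 225 -> 45
REPEAT 4 [
  -- iteration 1/4 --
  FD 9.5: (5.535,-12.465) -> (12.253,-5.747) [heading=45, draw]
  RT 150: heading 45 -> 255
  LT 290: heading 255 -> 185
  LT 239: heading 185 -> 64
  -- iteration 2/4 --
  FD 9.5: (12.253,-5.747) -> (16.417,2.791) [heading=64, draw]
  RT 150: heading 64 -> 274
  LT 290: heading 274 -> 204
  LT 239: heading 204 -> 83
  -- iteration 3/4 --
  FD 9.5: (16.417,2.791) -> (17.575,12.22) [heading=83, draw]
  RT 150: heading 83 -> 293
  LT 290: heading 293 -> 223
  LT 239: heading 223 -> 102
  -- iteration 4/4 --
  FD 9.5: (17.575,12.22) -> (15.6,21.513) [heading=102, draw]
  RT 150: heading 102 -> 312
  LT 290: heading 312 -> 242
  LT 239: heading 242 -> 121
]
RT 60: heading 121 -> 61
FD 12.6: (15.6,21.513) -> (21.708,32.533) [heading=61, draw]
FD 11.5: (21.708,32.533) -> (27.284,42.591) [heading=61, draw]
FD 1.2: (27.284,42.591) -> (27.865,43.641) [heading=61, draw]
BK 2: (27.865,43.641) -> (26.896,41.891) [heading=61, draw]
Final: pos=(26.896,41.891), heading=61, 11 segment(s) drawn

Answer: 26.896 41.891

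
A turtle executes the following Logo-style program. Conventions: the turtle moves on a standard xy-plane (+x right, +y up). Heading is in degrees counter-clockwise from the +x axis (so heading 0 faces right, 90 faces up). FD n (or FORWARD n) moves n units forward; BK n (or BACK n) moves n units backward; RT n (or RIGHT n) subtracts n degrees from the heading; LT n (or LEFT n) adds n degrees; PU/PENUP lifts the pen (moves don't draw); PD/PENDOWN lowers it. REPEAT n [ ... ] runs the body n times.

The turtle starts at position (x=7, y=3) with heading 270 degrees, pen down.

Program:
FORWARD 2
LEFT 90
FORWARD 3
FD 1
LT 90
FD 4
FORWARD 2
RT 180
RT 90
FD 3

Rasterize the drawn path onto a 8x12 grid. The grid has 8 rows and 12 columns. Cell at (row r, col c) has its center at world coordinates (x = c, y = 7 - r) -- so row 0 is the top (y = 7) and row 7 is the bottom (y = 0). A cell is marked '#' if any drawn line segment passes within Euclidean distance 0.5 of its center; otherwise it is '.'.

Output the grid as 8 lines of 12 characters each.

Segment 0: (7,3) -> (7,1)
Segment 1: (7,1) -> (10,1)
Segment 2: (10,1) -> (11,1)
Segment 3: (11,1) -> (11,5)
Segment 4: (11,5) -> (11,7)
Segment 5: (11,7) -> (8,7)

Answer: ........####
...........#
...........#
...........#
.......#...#
.......#...#
.......#####
............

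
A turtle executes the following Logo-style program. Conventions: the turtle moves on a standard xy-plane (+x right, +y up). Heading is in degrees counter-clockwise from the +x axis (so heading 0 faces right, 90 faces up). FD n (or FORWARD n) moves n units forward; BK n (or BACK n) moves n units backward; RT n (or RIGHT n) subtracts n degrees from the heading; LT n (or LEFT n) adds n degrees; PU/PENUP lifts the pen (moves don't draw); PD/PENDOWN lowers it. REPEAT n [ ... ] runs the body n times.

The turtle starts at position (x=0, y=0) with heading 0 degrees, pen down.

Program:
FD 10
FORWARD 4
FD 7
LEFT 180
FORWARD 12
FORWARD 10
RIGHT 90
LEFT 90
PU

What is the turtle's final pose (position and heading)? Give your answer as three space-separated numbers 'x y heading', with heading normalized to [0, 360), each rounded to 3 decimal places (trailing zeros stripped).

Answer: -1 0 180

Derivation:
Executing turtle program step by step:
Start: pos=(0,0), heading=0, pen down
FD 10: (0,0) -> (10,0) [heading=0, draw]
FD 4: (10,0) -> (14,0) [heading=0, draw]
FD 7: (14,0) -> (21,0) [heading=0, draw]
LT 180: heading 0 -> 180
FD 12: (21,0) -> (9,0) [heading=180, draw]
FD 10: (9,0) -> (-1,0) [heading=180, draw]
RT 90: heading 180 -> 90
LT 90: heading 90 -> 180
PU: pen up
Final: pos=(-1,0), heading=180, 5 segment(s) drawn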